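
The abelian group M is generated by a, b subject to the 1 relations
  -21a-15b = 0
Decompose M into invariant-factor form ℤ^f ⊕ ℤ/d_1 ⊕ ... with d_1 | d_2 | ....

Answer: M ≅ ℤ^1 ⊕ ℤ/3

Derivation:
rank_ℚ(R)=1; free=2−1=1
SNF(R) diag = [3] → torsion [3]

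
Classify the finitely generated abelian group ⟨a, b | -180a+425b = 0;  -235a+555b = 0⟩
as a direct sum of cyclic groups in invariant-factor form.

rank_ℚ(R)=2; free=2−2=0
SNF(R) diag = [5, 5] → torsion [5, 5]

Answer: M ≅ ℤ/5 ⊕ ℤ/5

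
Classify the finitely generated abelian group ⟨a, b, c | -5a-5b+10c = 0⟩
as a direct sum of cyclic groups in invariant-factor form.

rank_ℚ(R)=1; free=3−1=2
SNF(R) diag = [5] → torsion [5]

Answer: M ≅ ℤ^2 ⊕ ℤ/5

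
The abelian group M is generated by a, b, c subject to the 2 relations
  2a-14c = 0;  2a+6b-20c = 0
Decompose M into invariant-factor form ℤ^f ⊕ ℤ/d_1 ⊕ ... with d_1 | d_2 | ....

Answer: M ≅ ℤ^1 ⊕ ℤ/2 ⊕ ℤ/6

Derivation:
rank_ℚ(R)=2; free=3−2=1
SNF(R) diag = [2, 6] → torsion [2, 6]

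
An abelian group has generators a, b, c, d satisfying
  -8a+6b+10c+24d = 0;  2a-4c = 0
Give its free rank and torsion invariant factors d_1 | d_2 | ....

rank_ℚ(R)=2; free=4−2=2
SNF(R) diag = [2, 6] → torsion [2, 6]

Answer: M ≅ ℤ^2 ⊕ ℤ/2 ⊕ ℤ/6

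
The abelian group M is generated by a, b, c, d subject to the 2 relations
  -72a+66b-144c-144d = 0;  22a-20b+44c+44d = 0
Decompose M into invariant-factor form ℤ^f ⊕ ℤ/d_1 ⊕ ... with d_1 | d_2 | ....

rank_ℚ(R)=2; free=4−2=2
SNF(R) diag = [2, 6] → torsion [2, 6]

Answer: M ≅ ℤ^2 ⊕ ℤ/2 ⊕ ℤ/6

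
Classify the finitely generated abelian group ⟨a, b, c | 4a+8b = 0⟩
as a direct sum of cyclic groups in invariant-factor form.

Answer: M ≅ ℤ^2 ⊕ ℤ/4

Derivation:
rank_ℚ(R)=1; free=3−1=2
SNF(R) diag = [4] → torsion [4]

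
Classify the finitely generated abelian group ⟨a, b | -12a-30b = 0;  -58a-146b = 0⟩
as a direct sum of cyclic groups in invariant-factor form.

rank_ℚ(R)=2; free=2−2=0
SNF(R) diag = [2, 6] → torsion [2, 6]

Answer: M ≅ ℤ/2 ⊕ ℤ/6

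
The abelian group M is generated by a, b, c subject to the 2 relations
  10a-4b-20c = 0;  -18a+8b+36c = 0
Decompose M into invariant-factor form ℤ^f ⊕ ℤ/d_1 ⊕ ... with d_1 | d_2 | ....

rank_ℚ(R)=2; free=3−2=1
SNF(R) diag = [2, 4] → torsion [2, 4]

Answer: M ≅ ℤ^1 ⊕ ℤ/2 ⊕ ℤ/4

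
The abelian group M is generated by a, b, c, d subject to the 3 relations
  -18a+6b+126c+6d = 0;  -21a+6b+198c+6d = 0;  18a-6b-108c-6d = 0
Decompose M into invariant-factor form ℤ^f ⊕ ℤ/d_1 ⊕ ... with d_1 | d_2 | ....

Answer: M ≅ ℤ^1 ⊕ ℤ/3 ⊕ ℤ/6 ⊕ ℤ/18

Derivation:
rank_ℚ(R)=3; free=4−3=1
SNF(R) diag = [3, 6, 18] → torsion [3, 6, 18]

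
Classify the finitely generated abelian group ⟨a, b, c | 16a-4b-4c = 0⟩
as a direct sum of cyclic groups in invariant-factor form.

rank_ℚ(R)=1; free=3−1=2
SNF(R) diag = [4] → torsion [4]

Answer: M ≅ ℤ^2 ⊕ ℤ/4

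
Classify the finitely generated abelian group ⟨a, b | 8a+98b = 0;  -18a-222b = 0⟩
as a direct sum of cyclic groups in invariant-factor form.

rank_ℚ(R)=2; free=2−2=0
SNF(R) diag = [2, 6] → torsion [2, 6]

Answer: M ≅ ℤ/2 ⊕ ℤ/6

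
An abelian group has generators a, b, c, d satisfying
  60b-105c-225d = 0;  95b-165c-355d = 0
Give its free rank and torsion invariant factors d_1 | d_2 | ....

rank_ℚ(R)=2; free=4−2=2
SNF(R) diag = [5, 15] → torsion [5, 15]

Answer: M ≅ ℤ^2 ⊕ ℤ/5 ⊕ ℤ/15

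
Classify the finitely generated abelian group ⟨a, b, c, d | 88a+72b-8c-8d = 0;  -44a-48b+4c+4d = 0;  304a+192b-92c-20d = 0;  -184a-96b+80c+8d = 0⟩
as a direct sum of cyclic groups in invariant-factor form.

Answer: M ≅ ℤ/4 ⊕ ℤ/12 ⊕ ℤ/24 ⊕ ℤ/72

Derivation:
rank_ℚ(R)=4; free=4−4=0
SNF(R) diag = [4, 12, 24, 72] → torsion [4, 12, 24, 72]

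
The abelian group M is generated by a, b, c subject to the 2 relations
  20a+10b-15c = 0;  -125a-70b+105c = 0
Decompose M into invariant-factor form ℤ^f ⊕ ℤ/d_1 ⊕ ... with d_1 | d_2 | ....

rank_ℚ(R)=2; free=3−2=1
SNF(R) diag = [5, 15] → torsion [5, 15]

Answer: M ≅ ℤ^1 ⊕ ℤ/5 ⊕ ℤ/15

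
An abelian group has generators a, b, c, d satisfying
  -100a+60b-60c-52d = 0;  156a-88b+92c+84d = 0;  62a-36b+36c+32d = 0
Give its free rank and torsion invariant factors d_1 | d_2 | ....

Answer: M ≅ ℤ^1 ⊕ ℤ/2 ⊕ ℤ/4 ⊕ ℤ/12

Derivation:
rank_ℚ(R)=3; free=4−3=1
SNF(R) diag = [2, 4, 12] → torsion [2, 4, 12]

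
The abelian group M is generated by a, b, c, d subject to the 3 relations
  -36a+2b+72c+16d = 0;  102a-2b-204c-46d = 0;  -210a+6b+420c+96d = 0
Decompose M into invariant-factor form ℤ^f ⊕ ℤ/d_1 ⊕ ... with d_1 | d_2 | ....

Answer: M ≅ ℤ^1 ⊕ ℤ/2 ⊕ ℤ/6 ⊕ ℤ/18

Derivation:
rank_ℚ(R)=3; free=4−3=1
SNF(R) diag = [2, 6, 18] → torsion [2, 6, 18]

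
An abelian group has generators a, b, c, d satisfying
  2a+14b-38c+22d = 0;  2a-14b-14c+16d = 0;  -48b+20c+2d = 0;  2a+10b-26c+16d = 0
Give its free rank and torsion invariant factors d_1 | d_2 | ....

rank_ℚ(R)=4; free=4−4=0
SNF(R) diag = [2, 2, 4, 12] → torsion [2, 2, 4, 12]

Answer: M ≅ ℤ/2 ⊕ ℤ/2 ⊕ ℤ/4 ⊕ ℤ/12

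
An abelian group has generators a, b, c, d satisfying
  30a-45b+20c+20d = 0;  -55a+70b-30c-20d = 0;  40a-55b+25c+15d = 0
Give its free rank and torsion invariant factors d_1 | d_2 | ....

rank_ℚ(R)=3; free=4−3=1
SNF(R) diag = [5, 5, 15] → torsion [5, 5, 15]

Answer: M ≅ ℤ^1 ⊕ ℤ/5 ⊕ ℤ/5 ⊕ ℤ/15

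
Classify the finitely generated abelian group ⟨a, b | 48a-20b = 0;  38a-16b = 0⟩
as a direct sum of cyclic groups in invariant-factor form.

rank_ℚ(R)=2; free=2−2=0
SNF(R) diag = [2, 4] → torsion [2, 4]

Answer: M ≅ ℤ/2 ⊕ ℤ/4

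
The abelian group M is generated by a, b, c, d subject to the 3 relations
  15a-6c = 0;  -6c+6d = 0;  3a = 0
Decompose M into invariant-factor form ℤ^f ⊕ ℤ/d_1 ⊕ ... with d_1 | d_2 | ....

rank_ℚ(R)=3; free=4−3=1
SNF(R) diag = [3, 6, 6] → torsion [3, 6, 6]

Answer: M ≅ ℤ^1 ⊕ ℤ/3 ⊕ ℤ/6 ⊕ ℤ/6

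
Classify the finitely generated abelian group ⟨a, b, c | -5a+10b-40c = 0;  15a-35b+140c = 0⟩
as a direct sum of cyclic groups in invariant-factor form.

Answer: M ≅ ℤ^1 ⊕ ℤ/5 ⊕ ℤ/5

Derivation:
rank_ℚ(R)=2; free=3−2=1
SNF(R) diag = [5, 5] → torsion [5, 5]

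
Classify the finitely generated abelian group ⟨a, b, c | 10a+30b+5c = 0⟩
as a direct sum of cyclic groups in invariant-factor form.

rank_ℚ(R)=1; free=3−1=2
SNF(R) diag = [5] → torsion [5]

Answer: M ≅ ℤ^2 ⊕ ℤ/5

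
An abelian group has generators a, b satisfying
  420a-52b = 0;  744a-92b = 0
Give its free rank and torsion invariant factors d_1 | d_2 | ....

rank_ℚ(R)=2; free=2−2=0
SNF(R) diag = [4, 12] → torsion [4, 12]

Answer: M ≅ ℤ/4 ⊕ ℤ/12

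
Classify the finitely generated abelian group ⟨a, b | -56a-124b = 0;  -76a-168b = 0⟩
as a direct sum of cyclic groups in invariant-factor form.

Answer: M ≅ ℤ/4 ⊕ ℤ/4

Derivation:
rank_ℚ(R)=2; free=2−2=0
SNF(R) diag = [4, 4] → torsion [4, 4]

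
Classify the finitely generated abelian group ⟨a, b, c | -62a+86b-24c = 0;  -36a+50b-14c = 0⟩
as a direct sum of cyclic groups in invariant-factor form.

Answer: M ≅ ℤ^1 ⊕ ℤ/2 ⊕ ℤ/2

Derivation:
rank_ℚ(R)=2; free=3−2=1
SNF(R) diag = [2, 2] → torsion [2, 2]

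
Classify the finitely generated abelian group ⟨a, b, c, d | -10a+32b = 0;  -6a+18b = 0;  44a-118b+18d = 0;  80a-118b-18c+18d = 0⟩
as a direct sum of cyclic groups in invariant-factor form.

rank_ℚ(R)=4; free=4−4=0
SNF(R) diag = [2, 6, 18, 18] → torsion [2, 6, 18, 18]

Answer: M ≅ ℤ/2 ⊕ ℤ/6 ⊕ ℤ/18 ⊕ ℤ/18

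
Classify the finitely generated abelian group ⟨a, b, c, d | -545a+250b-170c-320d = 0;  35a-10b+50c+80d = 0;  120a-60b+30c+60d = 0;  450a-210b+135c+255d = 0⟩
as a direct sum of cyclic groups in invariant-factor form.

Answer: M ≅ ℤ/5 ⊕ ℤ/15 ⊕ ℤ/30 ⊕ ℤ/60

Derivation:
rank_ℚ(R)=4; free=4−4=0
SNF(R) diag = [5, 15, 30, 60] → torsion [5, 15, 30, 60]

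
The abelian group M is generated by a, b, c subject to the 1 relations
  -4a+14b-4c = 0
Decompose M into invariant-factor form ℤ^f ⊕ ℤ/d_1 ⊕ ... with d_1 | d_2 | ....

Answer: M ≅ ℤ^2 ⊕ ℤ/2

Derivation:
rank_ℚ(R)=1; free=3−1=2
SNF(R) diag = [2] → torsion [2]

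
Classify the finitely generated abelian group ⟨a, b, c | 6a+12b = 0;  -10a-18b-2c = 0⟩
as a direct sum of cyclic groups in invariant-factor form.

rank_ℚ(R)=2; free=3−2=1
SNF(R) diag = [2, 6] → torsion [2, 6]

Answer: M ≅ ℤ^1 ⊕ ℤ/2 ⊕ ℤ/6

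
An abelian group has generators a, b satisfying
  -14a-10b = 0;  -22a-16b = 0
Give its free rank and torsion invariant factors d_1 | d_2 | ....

rank_ℚ(R)=2; free=2−2=0
SNF(R) diag = [2, 2] → torsion [2, 2]

Answer: M ≅ ℤ/2 ⊕ ℤ/2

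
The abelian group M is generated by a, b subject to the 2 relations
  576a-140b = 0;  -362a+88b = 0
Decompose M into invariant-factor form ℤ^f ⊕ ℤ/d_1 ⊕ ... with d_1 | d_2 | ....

Answer: M ≅ ℤ/2 ⊕ ℤ/4

Derivation:
rank_ℚ(R)=2; free=2−2=0
SNF(R) diag = [2, 4] → torsion [2, 4]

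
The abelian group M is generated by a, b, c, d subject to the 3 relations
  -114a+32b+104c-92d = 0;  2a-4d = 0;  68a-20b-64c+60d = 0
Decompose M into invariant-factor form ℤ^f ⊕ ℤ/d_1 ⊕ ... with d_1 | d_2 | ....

rank_ℚ(R)=3; free=4−3=1
SNF(R) diag = [2, 4, 8] → torsion [2, 4, 8]

Answer: M ≅ ℤ^1 ⊕ ℤ/2 ⊕ ℤ/4 ⊕ ℤ/8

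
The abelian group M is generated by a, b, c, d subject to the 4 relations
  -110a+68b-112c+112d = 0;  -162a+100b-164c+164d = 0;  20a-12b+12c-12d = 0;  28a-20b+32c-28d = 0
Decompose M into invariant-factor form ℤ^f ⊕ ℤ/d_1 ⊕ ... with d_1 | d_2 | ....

Answer: M ≅ ℤ/2 ⊕ ℤ/4 ⊕ ℤ/4 ⊕ ℤ/12

Derivation:
rank_ℚ(R)=4; free=4−4=0
SNF(R) diag = [2, 4, 4, 12] → torsion [2, 4, 4, 12]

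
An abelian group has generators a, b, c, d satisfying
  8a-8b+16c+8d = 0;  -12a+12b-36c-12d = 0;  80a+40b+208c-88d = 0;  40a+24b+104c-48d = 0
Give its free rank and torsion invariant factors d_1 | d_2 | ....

rank_ℚ(R)=4; free=4−4=0
SNF(R) diag = [4, 8, 24, 24] → torsion [4, 8, 24, 24]

Answer: M ≅ ℤ/4 ⊕ ℤ/8 ⊕ ℤ/24 ⊕ ℤ/24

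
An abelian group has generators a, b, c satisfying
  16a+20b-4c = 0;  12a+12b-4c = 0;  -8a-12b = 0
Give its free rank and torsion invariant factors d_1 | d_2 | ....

rank_ℚ(R)=3; free=3−3=0
SNF(R) diag = [4, 4, 4] → torsion [4, 4, 4]

Answer: M ≅ ℤ/4 ⊕ ℤ/4 ⊕ ℤ/4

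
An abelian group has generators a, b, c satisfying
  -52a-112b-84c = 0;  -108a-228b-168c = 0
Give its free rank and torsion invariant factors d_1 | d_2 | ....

Answer: M ≅ ℤ^1 ⊕ ℤ/4 ⊕ ℤ/12

Derivation:
rank_ℚ(R)=2; free=3−2=1
SNF(R) diag = [4, 12] → torsion [4, 12]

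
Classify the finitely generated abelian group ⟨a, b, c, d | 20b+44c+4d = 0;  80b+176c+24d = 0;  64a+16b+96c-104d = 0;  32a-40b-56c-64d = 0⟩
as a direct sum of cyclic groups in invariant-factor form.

rank_ℚ(R)=4; free=4−4=0
SNF(R) diag = [4, 8, 16, 32] → torsion [4, 8, 16, 32]

Answer: M ≅ ℤ/4 ⊕ ℤ/8 ⊕ ℤ/16 ⊕ ℤ/32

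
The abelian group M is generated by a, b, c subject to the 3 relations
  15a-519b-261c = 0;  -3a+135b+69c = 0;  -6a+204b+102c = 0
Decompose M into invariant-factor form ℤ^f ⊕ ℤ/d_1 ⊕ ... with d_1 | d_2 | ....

Answer: M ≅ ℤ/3 ⊕ ℤ/6 ⊕ ℤ/12

Derivation:
rank_ℚ(R)=3; free=3−3=0
SNF(R) diag = [3, 6, 12] → torsion [3, 6, 12]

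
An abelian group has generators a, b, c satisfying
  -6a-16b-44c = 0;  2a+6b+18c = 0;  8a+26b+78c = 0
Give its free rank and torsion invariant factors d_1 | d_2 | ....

Answer: M ≅ ℤ/2 ⊕ ℤ/2 ⊕ ℤ/4

Derivation:
rank_ℚ(R)=3; free=3−3=0
SNF(R) diag = [2, 2, 4] → torsion [2, 2, 4]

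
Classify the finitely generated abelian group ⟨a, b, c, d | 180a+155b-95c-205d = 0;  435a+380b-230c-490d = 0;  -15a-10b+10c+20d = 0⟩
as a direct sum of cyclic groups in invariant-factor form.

rank_ℚ(R)=3; free=4−3=1
SNF(R) diag = [5, 15, 30] → torsion [5, 15, 30]

Answer: M ≅ ℤ^1 ⊕ ℤ/5 ⊕ ℤ/15 ⊕ ℤ/30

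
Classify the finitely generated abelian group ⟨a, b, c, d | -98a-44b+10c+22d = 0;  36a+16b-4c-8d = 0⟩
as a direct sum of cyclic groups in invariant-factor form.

Answer: M ≅ ℤ^2 ⊕ ℤ/2 ⊕ ℤ/4

Derivation:
rank_ℚ(R)=2; free=4−2=2
SNF(R) diag = [2, 4] → torsion [2, 4]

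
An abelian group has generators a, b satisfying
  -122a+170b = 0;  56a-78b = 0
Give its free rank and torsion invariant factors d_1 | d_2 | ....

rank_ℚ(R)=2; free=2−2=0
SNF(R) diag = [2, 2] → torsion [2, 2]

Answer: M ≅ ℤ/2 ⊕ ℤ/2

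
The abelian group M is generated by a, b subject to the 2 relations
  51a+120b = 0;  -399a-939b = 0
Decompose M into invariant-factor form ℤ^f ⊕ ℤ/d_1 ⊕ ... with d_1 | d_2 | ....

Answer: M ≅ ℤ/3 ⊕ ℤ/3

Derivation:
rank_ℚ(R)=2; free=2−2=0
SNF(R) diag = [3, 3] → torsion [3, 3]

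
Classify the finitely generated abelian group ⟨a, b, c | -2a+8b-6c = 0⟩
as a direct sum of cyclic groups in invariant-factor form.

rank_ℚ(R)=1; free=3−1=2
SNF(R) diag = [2] → torsion [2]

Answer: M ≅ ℤ^2 ⊕ ℤ/2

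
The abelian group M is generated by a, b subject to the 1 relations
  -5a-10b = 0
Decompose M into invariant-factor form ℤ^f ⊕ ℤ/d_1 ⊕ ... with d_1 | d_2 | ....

rank_ℚ(R)=1; free=2−1=1
SNF(R) diag = [5] → torsion [5]

Answer: M ≅ ℤ^1 ⊕ ℤ/5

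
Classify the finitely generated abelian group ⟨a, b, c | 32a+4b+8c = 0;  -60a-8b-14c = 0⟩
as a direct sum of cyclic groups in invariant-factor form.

Answer: M ≅ ℤ^1 ⊕ ℤ/2 ⊕ ℤ/4

Derivation:
rank_ℚ(R)=2; free=3−2=1
SNF(R) diag = [2, 4] → torsion [2, 4]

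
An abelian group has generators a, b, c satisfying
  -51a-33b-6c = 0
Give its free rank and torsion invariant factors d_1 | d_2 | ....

rank_ℚ(R)=1; free=3−1=2
SNF(R) diag = [3] → torsion [3]

Answer: M ≅ ℤ^2 ⊕ ℤ/3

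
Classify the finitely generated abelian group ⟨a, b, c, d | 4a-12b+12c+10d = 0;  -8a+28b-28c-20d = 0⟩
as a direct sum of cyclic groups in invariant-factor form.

Answer: M ≅ ℤ^2 ⊕ ℤ/2 ⊕ ℤ/4

Derivation:
rank_ℚ(R)=2; free=4−2=2
SNF(R) diag = [2, 4] → torsion [2, 4]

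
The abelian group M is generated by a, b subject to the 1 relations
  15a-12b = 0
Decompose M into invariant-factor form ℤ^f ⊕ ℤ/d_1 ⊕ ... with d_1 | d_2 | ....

rank_ℚ(R)=1; free=2−1=1
SNF(R) diag = [3] → torsion [3]

Answer: M ≅ ℤ^1 ⊕ ℤ/3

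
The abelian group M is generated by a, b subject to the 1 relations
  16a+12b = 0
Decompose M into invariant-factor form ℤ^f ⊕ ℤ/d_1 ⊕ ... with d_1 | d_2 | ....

rank_ℚ(R)=1; free=2−1=1
SNF(R) diag = [4] → torsion [4]

Answer: M ≅ ℤ^1 ⊕ ℤ/4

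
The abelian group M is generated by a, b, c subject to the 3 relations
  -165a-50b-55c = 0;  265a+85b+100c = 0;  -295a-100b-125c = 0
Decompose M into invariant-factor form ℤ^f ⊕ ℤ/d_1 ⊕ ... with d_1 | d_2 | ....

Answer: M ≅ ℤ/5 ⊕ ℤ/5 ⊕ ℤ/10

Derivation:
rank_ℚ(R)=3; free=3−3=0
SNF(R) diag = [5, 5, 10] → torsion [5, 5, 10]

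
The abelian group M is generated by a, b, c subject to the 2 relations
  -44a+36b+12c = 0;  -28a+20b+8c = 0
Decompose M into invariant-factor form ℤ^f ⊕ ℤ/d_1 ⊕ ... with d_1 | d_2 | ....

Answer: M ≅ ℤ^1 ⊕ ℤ/4 ⊕ ℤ/4

Derivation:
rank_ℚ(R)=2; free=3−2=1
SNF(R) diag = [4, 4] → torsion [4, 4]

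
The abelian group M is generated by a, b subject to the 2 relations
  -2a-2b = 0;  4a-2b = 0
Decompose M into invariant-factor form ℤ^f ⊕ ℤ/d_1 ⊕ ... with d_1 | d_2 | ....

Answer: M ≅ ℤ/2 ⊕ ℤ/6

Derivation:
rank_ℚ(R)=2; free=2−2=0
SNF(R) diag = [2, 6] → torsion [2, 6]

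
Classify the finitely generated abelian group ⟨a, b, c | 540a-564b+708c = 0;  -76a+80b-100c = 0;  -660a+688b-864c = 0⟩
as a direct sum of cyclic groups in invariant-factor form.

rank_ℚ(R)=3; free=3−3=0
SNF(R) diag = [4, 4, 12] → torsion [4, 4, 12]

Answer: M ≅ ℤ/4 ⊕ ℤ/4 ⊕ ℤ/12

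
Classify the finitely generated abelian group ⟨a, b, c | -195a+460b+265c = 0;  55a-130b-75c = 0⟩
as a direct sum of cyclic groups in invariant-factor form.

Answer: M ≅ ℤ^1 ⊕ ℤ/5 ⊕ ℤ/10

Derivation:
rank_ℚ(R)=2; free=3−2=1
SNF(R) diag = [5, 10] → torsion [5, 10]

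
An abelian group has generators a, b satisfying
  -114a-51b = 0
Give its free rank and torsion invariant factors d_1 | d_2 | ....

rank_ℚ(R)=1; free=2−1=1
SNF(R) diag = [3] → torsion [3]

Answer: M ≅ ℤ^1 ⊕ ℤ/3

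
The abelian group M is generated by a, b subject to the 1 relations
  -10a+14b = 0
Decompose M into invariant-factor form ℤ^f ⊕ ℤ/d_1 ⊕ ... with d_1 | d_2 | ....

rank_ℚ(R)=1; free=2−1=1
SNF(R) diag = [2] → torsion [2]

Answer: M ≅ ℤ^1 ⊕ ℤ/2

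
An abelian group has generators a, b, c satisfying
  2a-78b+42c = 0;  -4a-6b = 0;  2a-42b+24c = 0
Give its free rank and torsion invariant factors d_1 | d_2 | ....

Answer: M ≅ ℤ/2 ⊕ ℤ/6 ⊕ ℤ/18

Derivation:
rank_ℚ(R)=3; free=3−3=0
SNF(R) diag = [2, 6, 18] → torsion [2, 6, 18]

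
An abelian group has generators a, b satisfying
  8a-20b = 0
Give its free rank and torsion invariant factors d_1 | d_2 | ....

Answer: M ≅ ℤ^1 ⊕ ℤ/4

Derivation:
rank_ℚ(R)=1; free=2−1=1
SNF(R) diag = [4] → torsion [4]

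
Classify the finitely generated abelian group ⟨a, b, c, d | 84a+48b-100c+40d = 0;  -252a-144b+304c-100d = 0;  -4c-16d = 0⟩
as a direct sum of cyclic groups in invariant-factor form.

Answer: M ≅ ℤ^1 ⊕ ℤ/4 ⊕ ℤ/4 ⊕ ℤ/12

Derivation:
rank_ℚ(R)=3; free=4−3=1
SNF(R) diag = [4, 4, 12] → torsion [4, 4, 12]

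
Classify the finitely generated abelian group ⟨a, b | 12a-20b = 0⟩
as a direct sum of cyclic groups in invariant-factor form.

rank_ℚ(R)=1; free=2−1=1
SNF(R) diag = [4] → torsion [4]

Answer: M ≅ ℤ^1 ⊕ ℤ/4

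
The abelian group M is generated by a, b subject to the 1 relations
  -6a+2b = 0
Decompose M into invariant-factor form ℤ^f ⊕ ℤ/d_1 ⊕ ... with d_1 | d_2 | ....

rank_ℚ(R)=1; free=2−1=1
SNF(R) diag = [2] → torsion [2]

Answer: M ≅ ℤ^1 ⊕ ℤ/2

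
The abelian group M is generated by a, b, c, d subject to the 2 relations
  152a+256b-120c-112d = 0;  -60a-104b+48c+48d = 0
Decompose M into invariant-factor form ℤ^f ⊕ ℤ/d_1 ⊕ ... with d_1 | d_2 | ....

rank_ℚ(R)=2; free=4−2=2
SNF(R) diag = [4, 8] → torsion [4, 8]

Answer: M ≅ ℤ^2 ⊕ ℤ/4 ⊕ ℤ/8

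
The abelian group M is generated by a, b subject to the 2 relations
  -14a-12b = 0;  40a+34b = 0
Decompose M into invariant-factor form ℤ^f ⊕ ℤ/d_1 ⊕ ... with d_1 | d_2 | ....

Answer: M ≅ ℤ/2 ⊕ ℤ/2

Derivation:
rank_ℚ(R)=2; free=2−2=0
SNF(R) diag = [2, 2] → torsion [2, 2]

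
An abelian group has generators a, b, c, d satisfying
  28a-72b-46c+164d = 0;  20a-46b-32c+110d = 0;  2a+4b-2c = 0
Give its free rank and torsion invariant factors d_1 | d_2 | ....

Answer: M ≅ ℤ^1 ⊕ ℤ/2 ⊕ ℤ/2 ⊕ ℤ/6

Derivation:
rank_ℚ(R)=3; free=4−3=1
SNF(R) diag = [2, 2, 6] → torsion [2, 2, 6]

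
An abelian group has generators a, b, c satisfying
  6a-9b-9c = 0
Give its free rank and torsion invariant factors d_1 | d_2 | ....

Answer: M ≅ ℤ^2 ⊕ ℤ/3

Derivation:
rank_ℚ(R)=1; free=3−1=2
SNF(R) diag = [3] → torsion [3]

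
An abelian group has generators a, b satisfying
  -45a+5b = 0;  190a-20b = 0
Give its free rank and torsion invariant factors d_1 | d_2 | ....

rank_ℚ(R)=2; free=2−2=0
SNF(R) diag = [5, 10] → torsion [5, 10]

Answer: M ≅ ℤ/5 ⊕ ℤ/10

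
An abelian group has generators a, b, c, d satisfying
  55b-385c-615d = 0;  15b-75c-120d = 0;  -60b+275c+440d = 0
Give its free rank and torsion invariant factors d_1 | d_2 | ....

Answer: M ≅ ℤ^1 ⊕ ℤ/5 ⊕ ℤ/5 ⊕ ℤ/15

Derivation:
rank_ℚ(R)=3; free=4−3=1
SNF(R) diag = [5, 5, 15] → torsion [5, 5, 15]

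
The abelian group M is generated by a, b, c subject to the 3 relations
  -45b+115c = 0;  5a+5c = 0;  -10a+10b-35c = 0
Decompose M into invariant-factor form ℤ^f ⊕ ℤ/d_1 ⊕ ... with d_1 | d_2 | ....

Answer: M ≅ ℤ/5 ⊕ ℤ/5 ⊕ ℤ/5

Derivation:
rank_ℚ(R)=3; free=3−3=0
SNF(R) diag = [5, 5, 5] → torsion [5, 5, 5]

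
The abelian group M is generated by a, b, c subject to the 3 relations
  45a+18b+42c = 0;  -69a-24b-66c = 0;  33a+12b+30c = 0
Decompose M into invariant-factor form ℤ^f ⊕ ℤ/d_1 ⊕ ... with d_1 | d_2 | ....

Answer: M ≅ ℤ/3 ⊕ ℤ/6 ⊕ ℤ/12

Derivation:
rank_ℚ(R)=3; free=3−3=0
SNF(R) diag = [3, 6, 12] → torsion [3, 6, 12]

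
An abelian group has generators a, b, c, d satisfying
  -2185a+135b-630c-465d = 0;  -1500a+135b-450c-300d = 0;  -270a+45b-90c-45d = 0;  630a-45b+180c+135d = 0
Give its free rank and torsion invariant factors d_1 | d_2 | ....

Answer: M ≅ ℤ/5 ⊕ ℤ/15 ⊕ ℤ/45 ⊕ ℤ/90

Derivation:
rank_ℚ(R)=4; free=4−4=0
SNF(R) diag = [5, 15, 45, 90] → torsion [5, 15, 45, 90]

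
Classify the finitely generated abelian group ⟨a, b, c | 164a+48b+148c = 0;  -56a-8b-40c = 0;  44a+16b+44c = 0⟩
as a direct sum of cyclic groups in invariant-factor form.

rank_ℚ(R)=3; free=3−3=0
SNF(R) diag = [4, 8, 16] → torsion [4, 8, 16]

Answer: M ≅ ℤ/4 ⊕ ℤ/8 ⊕ ℤ/16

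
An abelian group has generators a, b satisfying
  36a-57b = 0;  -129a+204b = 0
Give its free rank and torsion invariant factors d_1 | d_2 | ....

Answer: M ≅ ℤ/3 ⊕ ℤ/3

Derivation:
rank_ℚ(R)=2; free=2−2=0
SNF(R) diag = [3, 3] → torsion [3, 3]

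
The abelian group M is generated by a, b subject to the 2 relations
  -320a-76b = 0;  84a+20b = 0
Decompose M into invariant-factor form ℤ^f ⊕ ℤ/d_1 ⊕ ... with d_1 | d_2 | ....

Answer: M ≅ ℤ/4 ⊕ ℤ/4

Derivation:
rank_ℚ(R)=2; free=2−2=0
SNF(R) diag = [4, 4] → torsion [4, 4]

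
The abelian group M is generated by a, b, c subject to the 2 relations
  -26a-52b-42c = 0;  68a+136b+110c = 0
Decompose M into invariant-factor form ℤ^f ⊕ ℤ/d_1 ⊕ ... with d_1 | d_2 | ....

rank_ℚ(R)=2; free=3−2=1
SNF(R) diag = [2, 2] → torsion [2, 2]

Answer: M ≅ ℤ^1 ⊕ ℤ/2 ⊕ ℤ/2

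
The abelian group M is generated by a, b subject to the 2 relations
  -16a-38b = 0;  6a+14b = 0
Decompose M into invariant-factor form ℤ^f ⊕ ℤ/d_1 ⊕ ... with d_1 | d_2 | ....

Answer: M ≅ ℤ/2 ⊕ ℤ/2

Derivation:
rank_ℚ(R)=2; free=2−2=0
SNF(R) diag = [2, 2] → torsion [2, 2]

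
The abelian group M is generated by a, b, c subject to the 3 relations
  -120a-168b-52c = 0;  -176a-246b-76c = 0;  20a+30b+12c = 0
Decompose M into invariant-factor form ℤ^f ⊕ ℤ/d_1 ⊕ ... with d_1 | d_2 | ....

rank_ℚ(R)=3; free=3−3=0
SNF(R) diag = [2, 4, 12] → torsion [2, 4, 12]

Answer: M ≅ ℤ/2 ⊕ ℤ/4 ⊕ ℤ/12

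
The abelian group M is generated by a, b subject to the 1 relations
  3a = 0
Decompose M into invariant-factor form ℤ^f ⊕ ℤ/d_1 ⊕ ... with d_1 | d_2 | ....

Answer: M ≅ ℤ^1 ⊕ ℤ/3

Derivation:
rank_ℚ(R)=1; free=2−1=1
SNF(R) diag = [3] → torsion [3]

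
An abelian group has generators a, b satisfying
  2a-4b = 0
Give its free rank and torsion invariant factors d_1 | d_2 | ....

Answer: M ≅ ℤ^1 ⊕ ℤ/2

Derivation:
rank_ℚ(R)=1; free=2−1=1
SNF(R) diag = [2] → torsion [2]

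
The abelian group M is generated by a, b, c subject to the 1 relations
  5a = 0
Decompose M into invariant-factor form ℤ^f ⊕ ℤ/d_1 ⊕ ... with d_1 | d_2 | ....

rank_ℚ(R)=1; free=3−1=2
SNF(R) diag = [5] → torsion [5]

Answer: M ≅ ℤ^2 ⊕ ℤ/5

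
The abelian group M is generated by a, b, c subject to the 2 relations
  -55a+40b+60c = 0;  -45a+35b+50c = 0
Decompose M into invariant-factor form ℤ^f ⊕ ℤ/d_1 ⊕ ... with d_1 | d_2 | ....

Answer: M ≅ ℤ^1 ⊕ ℤ/5 ⊕ ℤ/5

Derivation:
rank_ℚ(R)=2; free=3−2=1
SNF(R) diag = [5, 5] → torsion [5, 5]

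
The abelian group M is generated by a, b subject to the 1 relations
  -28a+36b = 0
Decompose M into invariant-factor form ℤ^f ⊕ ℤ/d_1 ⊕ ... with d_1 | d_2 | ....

rank_ℚ(R)=1; free=2−1=1
SNF(R) diag = [4] → torsion [4]

Answer: M ≅ ℤ^1 ⊕ ℤ/4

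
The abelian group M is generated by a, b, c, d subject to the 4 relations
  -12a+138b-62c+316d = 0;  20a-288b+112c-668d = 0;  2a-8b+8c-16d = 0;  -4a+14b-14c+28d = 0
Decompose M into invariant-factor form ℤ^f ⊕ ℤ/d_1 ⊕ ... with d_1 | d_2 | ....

rank_ℚ(R)=4; free=4−4=0
SNF(R) diag = [2, 2, 4, 12] → torsion [2, 2, 4, 12]

Answer: M ≅ ℤ/2 ⊕ ℤ/2 ⊕ ℤ/4 ⊕ ℤ/12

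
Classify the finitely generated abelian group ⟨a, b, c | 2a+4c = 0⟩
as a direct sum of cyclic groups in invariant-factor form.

Answer: M ≅ ℤ^2 ⊕ ℤ/2

Derivation:
rank_ℚ(R)=1; free=3−1=2
SNF(R) diag = [2] → torsion [2]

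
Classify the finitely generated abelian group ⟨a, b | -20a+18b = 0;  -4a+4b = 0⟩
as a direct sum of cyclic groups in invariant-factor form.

Answer: M ≅ ℤ/2 ⊕ ℤ/4

Derivation:
rank_ℚ(R)=2; free=2−2=0
SNF(R) diag = [2, 4] → torsion [2, 4]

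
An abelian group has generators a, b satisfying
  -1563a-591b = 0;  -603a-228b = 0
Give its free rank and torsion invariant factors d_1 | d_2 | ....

Answer: M ≅ ℤ/3 ⊕ ℤ/3

Derivation:
rank_ℚ(R)=2; free=2−2=0
SNF(R) diag = [3, 3] → torsion [3, 3]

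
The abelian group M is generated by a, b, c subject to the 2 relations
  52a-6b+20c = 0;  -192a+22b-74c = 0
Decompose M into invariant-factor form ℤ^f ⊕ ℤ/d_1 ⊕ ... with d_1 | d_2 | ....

rank_ℚ(R)=2; free=3−2=1
SNF(R) diag = [2, 2] → torsion [2, 2]

Answer: M ≅ ℤ^1 ⊕ ℤ/2 ⊕ ℤ/2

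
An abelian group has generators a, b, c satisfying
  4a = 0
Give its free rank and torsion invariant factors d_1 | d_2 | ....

rank_ℚ(R)=1; free=3−1=2
SNF(R) diag = [4] → torsion [4]

Answer: M ≅ ℤ^2 ⊕ ℤ/4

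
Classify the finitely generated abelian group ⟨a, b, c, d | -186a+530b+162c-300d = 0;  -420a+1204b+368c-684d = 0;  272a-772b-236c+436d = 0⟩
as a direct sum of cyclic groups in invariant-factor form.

rank_ℚ(R)=3; free=4−3=1
SNF(R) diag = [2, 4, 4] → torsion [2, 4, 4]

Answer: M ≅ ℤ^1 ⊕ ℤ/2 ⊕ ℤ/4 ⊕ ℤ/4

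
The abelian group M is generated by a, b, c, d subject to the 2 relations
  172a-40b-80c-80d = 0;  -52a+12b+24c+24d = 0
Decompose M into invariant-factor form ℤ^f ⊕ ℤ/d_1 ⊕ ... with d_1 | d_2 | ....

rank_ℚ(R)=2; free=4−2=2
SNF(R) diag = [4, 4] → torsion [4, 4]

Answer: M ≅ ℤ^2 ⊕ ℤ/4 ⊕ ℤ/4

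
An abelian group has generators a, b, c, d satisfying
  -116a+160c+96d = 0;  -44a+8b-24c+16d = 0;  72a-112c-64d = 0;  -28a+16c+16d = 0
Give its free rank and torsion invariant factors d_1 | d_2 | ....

Answer: M ≅ ℤ/4 ⊕ ℤ/8 ⊕ ℤ/16 ⊕ ℤ/16

Derivation:
rank_ℚ(R)=4; free=4−4=0
SNF(R) diag = [4, 8, 16, 16] → torsion [4, 8, 16, 16]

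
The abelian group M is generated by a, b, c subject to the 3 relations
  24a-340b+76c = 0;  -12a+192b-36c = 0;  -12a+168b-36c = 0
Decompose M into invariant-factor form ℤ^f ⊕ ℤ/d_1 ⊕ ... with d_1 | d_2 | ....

rank_ℚ(R)=3; free=3−3=0
SNF(R) diag = [4, 12, 24] → torsion [4, 12, 24]

Answer: M ≅ ℤ/4 ⊕ ℤ/12 ⊕ ℤ/24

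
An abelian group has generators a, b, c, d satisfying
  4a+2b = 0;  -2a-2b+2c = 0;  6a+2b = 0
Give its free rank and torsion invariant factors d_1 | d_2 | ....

Answer: M ≅ ℤ^1 ⊕ ℤ/2 ⊕ ℤ/2 ⊕ ℤ/2

Derivation:
rank_ℚ(R)=3; free=4−3=1
SNF(R) diag = [2, 2, 2] → torsion [2, 2, 2]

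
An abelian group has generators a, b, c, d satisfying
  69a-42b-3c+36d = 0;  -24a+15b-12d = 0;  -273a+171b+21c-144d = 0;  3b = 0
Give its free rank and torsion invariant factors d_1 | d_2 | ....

rank_ℚ(R)=4; free=4−4=0
SNF(R) diag = [3, 3, 6, 12] → torsion [3, 3, 6, 12]

Answer: M ≅ ℤ/3 ⊕ ℤ/3 ⊕ ℤ/6 ⊕ ℤ/12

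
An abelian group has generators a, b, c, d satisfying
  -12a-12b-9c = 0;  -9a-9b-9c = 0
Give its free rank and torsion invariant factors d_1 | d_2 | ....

Answer: M ≅ ℤ^2 ⊕ ℤ/3 ⊕ ℤ/9

Derivation:
rank_ℚ(R)=2; free=4−2=2
SNF(R) diag = [3, 9] → torsion [3, 9]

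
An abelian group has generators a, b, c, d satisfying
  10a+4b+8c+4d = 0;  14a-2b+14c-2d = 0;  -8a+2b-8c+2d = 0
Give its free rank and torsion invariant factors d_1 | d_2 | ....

rank_ℚ(R)=3; free=4−3=1
SNF(R) diag = [2, 2, 6] → torsion [2, 2, 6]

Answer: M ≅ ℤ^1 ⊕ ℤ/2 ⊕ ℤ/2 ⊕ ℤ/6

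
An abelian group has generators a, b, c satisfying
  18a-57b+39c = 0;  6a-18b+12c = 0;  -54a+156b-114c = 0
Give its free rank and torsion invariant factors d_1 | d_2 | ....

Answer: M ≅ ℤ/3 ⊕ ℤ/6 ⊕ ℤ/12

Derivation:
rank_ℚ(R)=3; free=3−3=0
SNF(R) diag = [3, 6, 12] → torsion [3, 6, 12]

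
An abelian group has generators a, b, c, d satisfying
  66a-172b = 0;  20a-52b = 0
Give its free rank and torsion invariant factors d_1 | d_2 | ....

rank_ℚ(R)=2; free=4−2=2
SNF(R) diag = [2, 4] → torsion [2, 4]

Answer: M ≅ ℤ^2 ⊕ ℤ/2 ⊕ ℤ/4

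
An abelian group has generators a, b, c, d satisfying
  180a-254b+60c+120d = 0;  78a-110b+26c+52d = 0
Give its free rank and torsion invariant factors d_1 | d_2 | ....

rank_ℚ(R)=2; free=4−2=2
SNF(R) diag = [2, 2] → torsion [2, 2]

Answer: M ≅ ℤ^2 ⊕ ℤ/2 ⊕ ℤ/2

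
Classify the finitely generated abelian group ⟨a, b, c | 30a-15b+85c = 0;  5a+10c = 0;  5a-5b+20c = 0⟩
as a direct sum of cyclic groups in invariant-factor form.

rank_ℚ(R)=3; free=3−3=0
SNF(R) diag = [5, 5, 5] → torsion [5, 5, 5]

Answer: M ≅ ℤ/5 ⊕ ℤ/5 ⊕ ℤ/5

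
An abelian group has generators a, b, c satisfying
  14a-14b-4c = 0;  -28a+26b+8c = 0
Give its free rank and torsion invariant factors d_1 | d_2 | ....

rank_ℚ(R)=2; free=3−2=1
SNF(R) diag = [2, 2] → torsion [2, 2]

Answer: M ≅ ℤ^1 ⊕ ℤ/2 ⊕ ℤ/2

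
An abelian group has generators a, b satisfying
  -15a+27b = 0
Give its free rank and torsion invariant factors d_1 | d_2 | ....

rank_ℚ(R)=1; free=2−1=1
SNF(R) diag = [3] → torsion [3]

Answer: M ≅ ℤ^1 ⊕ ℤ/3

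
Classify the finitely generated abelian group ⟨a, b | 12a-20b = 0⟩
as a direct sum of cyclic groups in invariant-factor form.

Answer: M ≅ ℤ^1 ⊕ ℤ/4

Derivation:
rank_ℚ(R)=1; free=2−1=1
SNF(R) diag = [4] → torsion [4]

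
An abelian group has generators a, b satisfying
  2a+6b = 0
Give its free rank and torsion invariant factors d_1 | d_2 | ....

Answer: M ≅ ℤ^1 ⊕ ℤ/2

Derivation:
rank_ℚ(R)=1; free=2−1=1
SNF(R) diag = [2] → torsion [2]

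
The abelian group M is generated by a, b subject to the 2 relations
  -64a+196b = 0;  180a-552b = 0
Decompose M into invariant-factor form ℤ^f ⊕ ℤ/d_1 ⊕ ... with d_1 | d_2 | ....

rank_ℚ(R)=2; free=2−2=0
SNF(R) diag = [4, 12] → torsion [4, 12]

Answer: M ≅ ℤ/4 ⊕ ℤ/12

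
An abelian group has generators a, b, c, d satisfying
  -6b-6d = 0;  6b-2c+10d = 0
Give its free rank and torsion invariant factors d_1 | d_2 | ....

rank_ℚ(R)=2; free=4−2=2
SNF(R) diag = [2, 6] → torsion [2, 6]

Answer: M ≅ ℤ^2 ⊕ ℤ/2 ⊕ ℤ/6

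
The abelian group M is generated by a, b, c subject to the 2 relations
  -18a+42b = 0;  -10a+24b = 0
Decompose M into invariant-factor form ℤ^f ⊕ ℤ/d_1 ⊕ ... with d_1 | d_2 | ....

Answer: M ≅ ℤ^1 ⊕ ℤ/2 ⊕ ℤ/6

Derivation:
rank_ℚ(R)=2; free=3−2=1
SNF(R) diag = [2, 6] → torsion [2, 6]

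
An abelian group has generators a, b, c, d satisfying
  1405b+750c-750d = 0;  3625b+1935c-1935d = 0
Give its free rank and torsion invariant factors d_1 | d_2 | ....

rank_ℚ(R)=2; free=4−2=2
SNF(R) diag = [5, 15] → torsion [5, 15]

Answer: M ≅ ℤ^2 ⊕ ℤ/5 ⊕ ℤ/15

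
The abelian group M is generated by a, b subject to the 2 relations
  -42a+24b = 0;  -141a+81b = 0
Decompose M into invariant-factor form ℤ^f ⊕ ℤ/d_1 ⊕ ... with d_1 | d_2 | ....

rank_ℚ(R)=2; free=2−2=0
SNF(R) diag = [3, 6] → torsion [3, 6]

Answer: M ≅ ℤ/3 ⊕ ℤ/6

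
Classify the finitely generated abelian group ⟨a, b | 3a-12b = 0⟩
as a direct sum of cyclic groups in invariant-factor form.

rank_ℚ(R)=1; free=2−1=1
SNF(R) diag = [3] → torsion [3]

Answer: M ≅ ℤ^1 ⊕ ℤ/3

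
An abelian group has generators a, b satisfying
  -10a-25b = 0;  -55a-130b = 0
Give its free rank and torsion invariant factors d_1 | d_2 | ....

Answer: M ≅ ℤ/5 ⊕ ℤ/15

Derivation:
rank_ℚ(R)=2; free=2−2=0
SNF(R) diag = [5, 15] → torsion [5, 15]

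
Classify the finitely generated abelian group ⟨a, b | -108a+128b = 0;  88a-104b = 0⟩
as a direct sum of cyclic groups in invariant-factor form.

Answer: M ≅ ℤ/4 ⊕ ℤ/8

Derivation:
rank_ℚ(R)=2; free=2−2=0
SNF(R) diag = [4, 8] → torsion [4, 8]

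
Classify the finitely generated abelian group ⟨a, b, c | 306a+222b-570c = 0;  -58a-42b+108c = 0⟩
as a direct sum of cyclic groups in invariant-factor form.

rank_ℚ(R)=2; free=3−2=1
SNF(R) diag = [2, 6] → torsion [2, 6]

Answer: M ≅ ℤ^1 ⊕ ℤ/2 ⊕ ℤ/6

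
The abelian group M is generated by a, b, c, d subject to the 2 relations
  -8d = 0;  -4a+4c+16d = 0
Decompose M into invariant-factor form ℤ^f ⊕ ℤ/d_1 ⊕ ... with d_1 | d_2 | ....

Answer: M ≅ ℤ^2 ⊕ ℤ/4 ⊕ ℤ/8

Derivation:
rank_ℚ(R)=2; free=4−2=2
SNF(R) diag = [4, 8] → torsion [4, 8]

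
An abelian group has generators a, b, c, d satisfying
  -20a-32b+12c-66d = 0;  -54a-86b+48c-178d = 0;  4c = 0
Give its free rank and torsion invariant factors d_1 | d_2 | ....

Answer: M ≅ ℤ^1 ⊕ ℤ/2 ⊕ ℤ/2 ⊕ ℤ/4

Derivation:
rank_ℚ(R)=3; free=4−3=1
SNF(R) diag = [2, 2, 4] → torsion [2, 2, 4]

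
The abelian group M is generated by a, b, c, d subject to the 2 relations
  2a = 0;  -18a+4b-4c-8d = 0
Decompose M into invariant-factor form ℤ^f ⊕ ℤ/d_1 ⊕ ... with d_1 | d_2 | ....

rank_ℚ(R)=2; free=4−2=2
SNF(R) diag = [2, 4] → torsion [2, 4]

Answer: M ≅ ℤ^2 ⊕ ℤ/2 ⊕ ℤ/4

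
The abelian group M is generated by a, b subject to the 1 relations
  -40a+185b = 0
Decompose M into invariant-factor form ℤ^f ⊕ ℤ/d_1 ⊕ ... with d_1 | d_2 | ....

Answer: M ≅ ℤ^1 ⊕ ℤ/5

Derivation:
rank_ℚ(R)=1; free=2−1=1
SNF(R) diag = [5] → torsion [5]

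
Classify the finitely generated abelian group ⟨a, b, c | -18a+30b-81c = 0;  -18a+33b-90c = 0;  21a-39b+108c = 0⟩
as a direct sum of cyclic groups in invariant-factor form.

Answer: M ≅ ℤ/3 ⊕ ℤ/3 ⊕ ℤ/9

Derivation:
rank_ℚ(R)=3; free=3−3=0
SNF(R) diag = [3, 3, 9] → torsion [3, 3, 9]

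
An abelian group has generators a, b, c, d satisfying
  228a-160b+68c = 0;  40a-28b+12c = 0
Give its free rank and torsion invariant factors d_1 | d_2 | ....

rank_ℚ(R)=2; free=4−2=2
SNF(R) diag = [4, 4] → torsion [4, 4]

Answer: M ≅ ℤ^2 ⊕ ℤ/4 ⊕ ℤ/4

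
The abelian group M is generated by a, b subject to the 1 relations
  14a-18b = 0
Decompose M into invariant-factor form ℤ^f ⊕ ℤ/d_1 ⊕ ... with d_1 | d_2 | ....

rank_ℚ(R)=1; free=2−1=1
SNF(R) diag = [2] → torsion [2]

Answer: M ≅ ℤ^1 ⊕ ℤ/2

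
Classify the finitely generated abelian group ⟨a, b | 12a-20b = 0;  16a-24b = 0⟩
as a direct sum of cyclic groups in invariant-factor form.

Answer: M ≅ ℤ/4 ⊕ ℤ/8

Derivation:
rank_ℚ(R)=2; free=2−2=0
SNF(R) diag = [4, 8] → torsion [4, 8]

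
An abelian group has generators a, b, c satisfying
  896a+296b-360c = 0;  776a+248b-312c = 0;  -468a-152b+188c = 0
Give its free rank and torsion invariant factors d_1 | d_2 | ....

Answer: M ≅ ℤ/4 ⊕ ℤ/8 ⊕ ℤ/24

Derivation:
rank_ℚ(R)=3; free=3−3=0
SNF(R) diag = [4, 8, 24] → torsion [4, 8, 24]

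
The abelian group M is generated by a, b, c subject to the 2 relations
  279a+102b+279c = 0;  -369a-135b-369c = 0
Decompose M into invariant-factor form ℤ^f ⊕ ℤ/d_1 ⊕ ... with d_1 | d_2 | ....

rank_ℚ(R)=2; free=3−2=1
SNF(R) diag = [3, 9] → torsion [3, 9]

Answer: M ≅ ℤ^1 ⊕ ℤ/3 ⊕ ℤ/9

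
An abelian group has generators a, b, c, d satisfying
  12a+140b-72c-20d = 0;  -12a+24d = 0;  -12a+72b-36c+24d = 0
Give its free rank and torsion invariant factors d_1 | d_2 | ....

rank_ℚ(R)=3; free=4−3=1
SNF(R) diag = [4, 12, 36] → torsion [4, 12, 36]

Answer: M ≅ ℤ^1 ⊕ ℤ/4 ⊕ ℤ/12 ⊕ ℤ/36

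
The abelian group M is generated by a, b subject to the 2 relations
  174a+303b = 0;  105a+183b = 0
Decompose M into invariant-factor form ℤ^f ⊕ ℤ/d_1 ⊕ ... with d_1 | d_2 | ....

rank_ℚ(R)=2; free=2−2=0
SNF(R) diag = [3, 9] → torsion [3, 9]

Answer: M ≅ ℤ/3 ⊕ ℤ/9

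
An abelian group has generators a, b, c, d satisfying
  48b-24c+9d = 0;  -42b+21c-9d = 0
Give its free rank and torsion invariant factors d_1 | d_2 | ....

rank_ℚ(R)=2; free=4−2=2
SNF(R) diag = [3, 9] → torsion [3, 9]

Answer: M ≅ ℤ^2 ⊕ ℤ/3 ⊕ ℤ/9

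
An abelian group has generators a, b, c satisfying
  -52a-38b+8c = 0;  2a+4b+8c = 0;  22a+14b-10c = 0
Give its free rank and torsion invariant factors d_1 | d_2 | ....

Answer: M ≅ ℤ/2 ⊕ ℤ/2 ⊕ ℤ/6

Derivation:
rank_ℚ(R)=3; free=3−3=0
SNF(R) diag = [2, 2, 6] → torsion [2, 2, 6]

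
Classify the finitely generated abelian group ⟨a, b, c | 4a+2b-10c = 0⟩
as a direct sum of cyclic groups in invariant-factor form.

rank_ℚ(R)=1; free=3−1=2
SNF(R) diag = [2] → torsion [2]

Answer: M ≅ ℤ^2 ⊕ ℤ/2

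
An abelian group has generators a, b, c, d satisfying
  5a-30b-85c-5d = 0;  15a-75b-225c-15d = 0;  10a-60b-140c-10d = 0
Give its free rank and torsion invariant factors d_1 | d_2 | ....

Answer: M ≅ ℤ^1 ⊕ ℤ/5 ⊕ ℤ/15 ⊕ ℤ/30

Derivation:
rank_ℚ(R)=3; free=4−3=1
SNF(R) diag = [5, 15, 30] → torsion [5, 15, 30]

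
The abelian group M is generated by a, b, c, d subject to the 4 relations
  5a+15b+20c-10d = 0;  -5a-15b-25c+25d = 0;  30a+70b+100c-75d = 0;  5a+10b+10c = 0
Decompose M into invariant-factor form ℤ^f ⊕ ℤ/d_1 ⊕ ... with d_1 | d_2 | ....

Answer: M ≅ ℤ/5 ⊕ ℤ/5 ⊕ ℤ/5 ⊕ ℤ/5

Derivation:
rank_ℚ(R)=4; free=4−4=0
SNF(R) diag = [5, 5, 5, 5] → torsion [5, 5, 5, 5]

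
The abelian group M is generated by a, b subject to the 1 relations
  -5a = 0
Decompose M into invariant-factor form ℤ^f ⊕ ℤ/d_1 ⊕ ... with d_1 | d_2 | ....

rank_ℚ(R)=1; free=2−1=1
SNF(R) diag = [5] → torsion [5]

Answer: M ≅ ℤ^1 ⊕ ℤ/5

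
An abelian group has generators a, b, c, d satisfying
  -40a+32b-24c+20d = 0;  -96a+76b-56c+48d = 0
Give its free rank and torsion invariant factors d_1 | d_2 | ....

rank_ℚ(R)=2; free=4−2=2
SNF(R) diag = [4, 4] → torsion [4, 4]

Answer: M ≅ ℤ^2 ⊕ ℤ/4 ⊕ ℤ/4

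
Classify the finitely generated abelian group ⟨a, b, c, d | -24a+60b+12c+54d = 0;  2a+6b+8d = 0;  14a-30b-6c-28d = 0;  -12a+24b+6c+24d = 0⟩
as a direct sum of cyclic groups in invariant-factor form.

Answer: M ≅ ℤ/2 ⊕ ℤ/6 ⊕ ℤ/6 ⊕ ℤ/12

Derivation:
rank_ℚ(R)=4; free=4−4=0
SNF(R) diag = [2, 6, 6, 12] → torsion [2, 6, 6, 12]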